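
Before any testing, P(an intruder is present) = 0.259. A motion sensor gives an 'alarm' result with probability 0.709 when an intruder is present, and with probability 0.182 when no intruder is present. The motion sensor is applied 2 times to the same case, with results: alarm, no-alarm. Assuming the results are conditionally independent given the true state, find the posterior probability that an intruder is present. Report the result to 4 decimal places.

Let H be the event that an intruder is present; start with P(H) = 0.259. P('alarm'|H) = 0.709, P('alarm'|¬H) = 0.182.
Update on result 1 ('alarm'): P(H) ← 0.709·0.2590 / (0.709·0.2590 + 0.182·0.7410) = 0.18363/0.31849 = 0.5766.
Update on result 2 ('no-alarm'): P(H) ← 0.291·0.5766 / (0.291·0.5766 + 0.818·0.4234) = 0.16778/0.51415 = 0.3263.

Posterior P(H) ≈ 0.3263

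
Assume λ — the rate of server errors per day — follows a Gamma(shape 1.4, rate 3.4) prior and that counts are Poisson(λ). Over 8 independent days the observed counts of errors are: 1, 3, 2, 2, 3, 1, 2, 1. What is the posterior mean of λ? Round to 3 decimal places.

The Poisson likelihood adds the total count to the shape and the number of exposure periods to the rate. Here ∑xᵢ = 15 and n = 8, so shape 1.4→16.4 and rate 3.4→11.4.
E[λ | data] = 16.4/11.4 = 1.439.

Posterior mean ≈ 1.439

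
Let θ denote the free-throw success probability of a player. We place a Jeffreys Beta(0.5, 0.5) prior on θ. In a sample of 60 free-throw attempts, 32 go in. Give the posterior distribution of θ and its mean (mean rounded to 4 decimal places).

The binomial likelihood is conjugate to the Beta prior: with 32 successes and 28 failures, the posterior is Beta(0.5+32, 0.5+28) = Beta(32.5, 28.5).
E[θ | data] = 32.5/(32.5+28.5) = 0.5328.

Posterior: Beta(32.5, 28.5); mean ≈ 0.5328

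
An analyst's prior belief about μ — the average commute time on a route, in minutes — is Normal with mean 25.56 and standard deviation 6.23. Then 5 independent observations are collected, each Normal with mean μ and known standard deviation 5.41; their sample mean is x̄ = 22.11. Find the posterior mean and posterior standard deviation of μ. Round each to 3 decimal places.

Prior precision 1/τ₀² = 1/6.23² = 0.0257646; data precision n/σ² = 5/5.41² = 0.170834.
Posterior precision = 0.0257646 + 0.170834 = 0.196599, giving posterior SD = 1/√0.196599 = 2.255.
Posterior mean = (0.0257646·25.56 + 0.170834·22.11) / 0.196599 = 22.562.

Posterior mean ≈ 22.562; posterior SD ≈ 2.255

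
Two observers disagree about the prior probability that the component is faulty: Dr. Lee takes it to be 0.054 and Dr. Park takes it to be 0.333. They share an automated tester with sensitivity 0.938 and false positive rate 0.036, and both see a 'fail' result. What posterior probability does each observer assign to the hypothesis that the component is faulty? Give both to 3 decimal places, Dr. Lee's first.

The likelihood ratio for a 'fail' result is 0.938/0.036 = 26.056.
Dr. Lee: prior odds 0.054/0.946 = 0.057082; posterior odds 1.4873; posterior probability 0.598.
Dr. Park: prior odds 0.333/0.667 = 0.49925; posterior odds 13.008; posterior probability 0.929.

Dr. Lee: 0.598; Dr. Park: 0.929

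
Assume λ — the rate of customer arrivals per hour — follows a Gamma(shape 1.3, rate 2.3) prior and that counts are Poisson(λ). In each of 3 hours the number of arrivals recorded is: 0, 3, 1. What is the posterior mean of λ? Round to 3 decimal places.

The Poisson likelihood adds the total count to the shape and the number of exposure periods to the rate. Here ∑xᵢ = 4 and n = 3, so shape 1.3→5.3 and rate 2.3→5.3.
E[λ | data] = 5.3/5.3 = 1.000.

Posterior mean ≈ 1.000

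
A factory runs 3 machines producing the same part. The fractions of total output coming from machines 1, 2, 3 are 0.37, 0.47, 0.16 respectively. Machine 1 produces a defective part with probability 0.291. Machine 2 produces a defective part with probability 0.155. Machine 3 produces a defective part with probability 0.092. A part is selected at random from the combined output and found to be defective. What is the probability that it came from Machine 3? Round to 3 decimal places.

Posterior probability ≈ 0.075

Tabulate prior·likelihood by source: [1] prior 0.37, lik 0.291, product 0.1077; [2] prior 0.47, lik 0.155, product 0.07285; [3] prior 0.16, lik 0.092, product 0.01472.
Normalizing constant = 0.19524; the posterior for Machine 3 is its product over the sum, 0.01472/0.19524 = 0.075.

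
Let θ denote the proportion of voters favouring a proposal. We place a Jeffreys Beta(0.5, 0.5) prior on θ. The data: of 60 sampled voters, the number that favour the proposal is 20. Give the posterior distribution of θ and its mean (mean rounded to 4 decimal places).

Posterior: Beta(20.5, 40.5); mean ≈ 0.3361

Observing 20 successes and 40 failures updates Beta(0.5, 0.5) by adding the success and failure counts to the two shape parameters: α = 0.5+20 = 20.5, β = 0.5+40 = 40.5.
E[θ | data] = 20.5/(20.5+40.5) = 0.3361.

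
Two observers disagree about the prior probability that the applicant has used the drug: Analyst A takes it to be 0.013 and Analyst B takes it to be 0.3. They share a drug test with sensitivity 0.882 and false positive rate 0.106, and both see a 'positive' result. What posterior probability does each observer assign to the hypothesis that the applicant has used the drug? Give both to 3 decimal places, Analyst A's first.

Analyst A: 0.099; Analyst B: 0.781

The likelihood ratio for a 'positive' result is 0.882/0.106 = 8.3208.
Analyst A: prior odds 0.013/0.987 = 0.013171; posterior odds 0.10959; posterior probability 0.099.
Analyst B: prior odds 0.3/0.7 = 0.42857; posterior odds 3.5660; posterior probability 0.781.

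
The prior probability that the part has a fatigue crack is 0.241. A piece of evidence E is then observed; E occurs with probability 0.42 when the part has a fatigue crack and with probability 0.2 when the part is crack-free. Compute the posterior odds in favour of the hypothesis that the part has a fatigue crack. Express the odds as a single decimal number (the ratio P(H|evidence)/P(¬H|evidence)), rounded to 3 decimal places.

Posterior odds ≈ 0.667

Prior odds = 0.241/(1−0.241) = 0.31752.
Likelihood ratio for E = 0.42/0.2 = 2.1000.
Posterior odds = prior odds × LR = 0.66680.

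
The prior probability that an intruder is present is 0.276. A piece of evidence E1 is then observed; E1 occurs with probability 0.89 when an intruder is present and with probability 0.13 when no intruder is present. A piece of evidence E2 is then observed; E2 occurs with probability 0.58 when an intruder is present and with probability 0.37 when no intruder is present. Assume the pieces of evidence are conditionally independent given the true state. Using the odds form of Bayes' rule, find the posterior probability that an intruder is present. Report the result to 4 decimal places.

Posterior probability ≈ 0.8036

Prior odds = 0.276/(1−0.276) = 0.38122.
Likelihood ratio for E1 = 0.89/0.13 = 6.8462.
Likelihood ratio for E2 = 0.58/0.37 = 1.5676.
Posterior odds = prior odds × LR₁ × LR₂ = 4.0911.
Posterior probability = odds/(1+odds) = 4.0911/5.0911 = 0.8036.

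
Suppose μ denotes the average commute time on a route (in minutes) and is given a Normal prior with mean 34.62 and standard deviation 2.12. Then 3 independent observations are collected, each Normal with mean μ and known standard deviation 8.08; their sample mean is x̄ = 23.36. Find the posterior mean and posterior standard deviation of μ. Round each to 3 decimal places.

With known σ, the Normal prior is conjugate. Weight on the data is w = (n/σ²)/(n/σ² + 1/τ₀²) = 0.0459514/(0.0459514+0.222499) = 0.17117.
Posterior mean = w·x̄ + (1−w)·μ₀ = 0.17117·23.36 + 0.82883·34.62 = 32.693. Posterior variance = 1/(0.0459514+0.222499) = 3.72508, so SD = 1.930.

Posterior mean ≈ 32.693; posterior SD ≈ 1.930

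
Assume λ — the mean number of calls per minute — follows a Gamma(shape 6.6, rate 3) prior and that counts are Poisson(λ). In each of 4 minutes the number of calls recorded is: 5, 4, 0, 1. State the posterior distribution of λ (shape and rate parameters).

Total count ∑xᵢ = 10 over n = 4 minutes.
Gamma is conjugate to the Poisson likelihood: posterior is Gamma(shape = 6.6+10 = 16.6, rate = 3+4 = 7).

Posterior: Gamma(shape=16.6, rate=7)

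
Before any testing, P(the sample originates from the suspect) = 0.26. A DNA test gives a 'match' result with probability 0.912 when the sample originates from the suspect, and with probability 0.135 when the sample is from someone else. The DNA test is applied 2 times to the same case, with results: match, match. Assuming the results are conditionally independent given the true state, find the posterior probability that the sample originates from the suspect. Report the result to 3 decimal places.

With H the event that the sample originates from the suspect, the joint likelihood of the observed sequence is P(data|H) = 0.912·0.912 = 0.83174 and P(data|¬H) = 0.135·0.135 = 0.018225.
Bayes: P(H|data) = 0.26·0.83174 / (0.26·0.83174 + 0.74·0.018225) = 0.21625/0.22974 = 0.9413.

Posterior P(H) ≈ 0.941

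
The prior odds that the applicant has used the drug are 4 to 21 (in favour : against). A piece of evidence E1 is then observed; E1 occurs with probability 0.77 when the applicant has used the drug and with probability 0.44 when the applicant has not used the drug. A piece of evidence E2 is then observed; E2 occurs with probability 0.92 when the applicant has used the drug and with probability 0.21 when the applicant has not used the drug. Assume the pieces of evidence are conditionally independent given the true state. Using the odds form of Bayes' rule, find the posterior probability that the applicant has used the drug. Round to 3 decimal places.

Prior odds = 4/21 = 0.19048. In log-odds, ln(0.19048) = -1.6582.
Add log likelihood ratios: ln(1.7500) + ln(4.3810) = 2.0369.
Posterior log-odds = 0.37865, so posterior odds = exp(0.37865) = 1.4603. Converting, P(H|E) = 1.4603/2.4603 = 0.594.

Posterior probability ≈ 0.594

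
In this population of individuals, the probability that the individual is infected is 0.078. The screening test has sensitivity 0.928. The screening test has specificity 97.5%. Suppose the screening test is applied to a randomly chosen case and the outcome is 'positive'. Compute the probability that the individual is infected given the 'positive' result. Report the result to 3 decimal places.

Let H be the event that the individual is infected. P(H) = 0.078, so P(¬H) = 0.922. With E the 'positive' result, P(E|H) = 0.928 and P(E|¬H) = 0.025.
P(E) = 0.928·0.078 + 0.025·0.922 = 0.072384 + 0.023050 = 0.095434.
By Bayes' theorem, P(H|E) = 0.072384 / 0.095434 = 0.758.

P(H | E) ≈ 0.758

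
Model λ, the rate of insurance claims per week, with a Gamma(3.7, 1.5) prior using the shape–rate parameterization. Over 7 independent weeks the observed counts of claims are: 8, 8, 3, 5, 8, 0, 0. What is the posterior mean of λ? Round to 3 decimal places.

Posterior mean ≈ 4.200

Total count ∑xᵢ = 32 over n = 7 weeks.
Gamma is conjugate to the Poisson likelihood: posterior is Gamma(shape = 3.7+32 = 35.7, rate = 1.5+7 = 8.5).
E[λ | data] = 35.7/8.5 = 4.200.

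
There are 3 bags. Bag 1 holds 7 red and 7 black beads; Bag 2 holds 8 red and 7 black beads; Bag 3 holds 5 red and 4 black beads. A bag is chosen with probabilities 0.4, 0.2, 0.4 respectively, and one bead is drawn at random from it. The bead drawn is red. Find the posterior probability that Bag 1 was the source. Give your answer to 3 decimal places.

Posterior probability ≈ 0.378

Tabulate prior·likelihood by source: [1] prior 0.4, lik 0.5, product 0.2000; [2] prior 0.2, lik 0.5333, product 0.1067; [3] prior 0.4, lik 0.5556, product 0.2222.
Normalizing constant = 0.52889; the posterior for Bag 1 is its product over the sum, 0.2000/0.52889 = 0.378.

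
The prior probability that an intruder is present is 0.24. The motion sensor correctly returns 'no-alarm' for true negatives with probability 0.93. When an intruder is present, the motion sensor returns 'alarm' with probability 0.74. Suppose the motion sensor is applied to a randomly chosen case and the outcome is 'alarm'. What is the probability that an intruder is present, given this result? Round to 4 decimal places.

Write H for 'an intruder is present'. Prior odds H:¬H = 0.24/0.76 = 0.31579. For the 'alarm' outcome, the likelihood ratio is 0.74/0.07 = 10.571.
Posterior odds = 0.31579 × 10.571 = 3.3383, so P(H|E) = 3.3383/(1+3.3383) = 0.7695.

P(H | E) ≈ 0.7695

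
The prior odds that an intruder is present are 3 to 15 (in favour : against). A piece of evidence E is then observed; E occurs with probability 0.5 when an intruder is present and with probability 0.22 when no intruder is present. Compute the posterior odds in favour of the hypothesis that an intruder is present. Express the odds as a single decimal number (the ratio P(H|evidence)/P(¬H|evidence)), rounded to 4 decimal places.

Posterior odds ≈ 0.4545

Prior odds = 3/15 = 0.20000. In log-odds, ln(0.20000) = -1.6094.
Add log likelihood ratio: ln(2.2727) = 0.82098.
Posterior log-odds = -0.78846, so posterior odds = exp(-0.78846) = 0.45455.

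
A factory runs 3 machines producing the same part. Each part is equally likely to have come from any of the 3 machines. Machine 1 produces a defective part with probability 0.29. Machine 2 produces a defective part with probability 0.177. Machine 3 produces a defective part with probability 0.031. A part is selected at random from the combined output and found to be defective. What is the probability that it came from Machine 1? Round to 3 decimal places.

Tabulate prior·likelihood by source: [1] prior 0.333333, lik 0.29, product 0.09667; [2] prior 0.333333, lik 0.177, product 0.05900; [3] prior 0.333333, lik 0.031, product 0.01033.
Normalizing constant = 0.16600; the posterior for Machine 1 is its product over the sum, 0.09667/0.16600 = 0.582.

Posterior probability ≈ 0.582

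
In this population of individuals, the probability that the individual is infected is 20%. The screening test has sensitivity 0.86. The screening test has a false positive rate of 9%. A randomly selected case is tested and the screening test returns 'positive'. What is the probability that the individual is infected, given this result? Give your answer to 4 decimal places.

Write H for 'the individual is infected'. Prior odds H:¬H = 0.2/0.8 = 0.25000. For the 'positive' outcome, the likelihood ratio is 0.86/0.09 = 9.5556.
Posterior odds = 0.25000 × 9.5556 = 2.3889, so P(H|E) = 2.3889/(1+2.3889) = 0.7049.

P(H | E) ≈ 0.7049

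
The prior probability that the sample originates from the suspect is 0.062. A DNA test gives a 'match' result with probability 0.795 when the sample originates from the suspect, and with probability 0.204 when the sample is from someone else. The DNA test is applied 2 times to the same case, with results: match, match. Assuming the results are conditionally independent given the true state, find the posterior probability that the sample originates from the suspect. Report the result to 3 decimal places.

With H the event that the sample originates from the suspect, the joint likelihood of the observed sequence is P(data|H) = 0.795·0.795 = 0.63203 and P(data|¬H) = 0.204·0.204 = 0.041616.
Bayes: P(H|data) = 0.062·0.63203 / (0.062·0.63203 + 0.938·0.041616) = 0.039186/0.078221 = 0.5010.

Posterior P(H) ≈ 0.501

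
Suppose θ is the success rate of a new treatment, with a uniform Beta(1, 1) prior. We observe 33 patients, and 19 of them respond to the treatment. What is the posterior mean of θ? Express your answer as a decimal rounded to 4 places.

The binomial likelihood is conjugate to the Beta prior: with 19 successes and 14 failures, the posterior is Beta(1+19, 1+14) = Beta(20, 15).
Posterior mean = α/(α+β) = 20/35 = 0.5714.

Posterior mean ≈ 0.5714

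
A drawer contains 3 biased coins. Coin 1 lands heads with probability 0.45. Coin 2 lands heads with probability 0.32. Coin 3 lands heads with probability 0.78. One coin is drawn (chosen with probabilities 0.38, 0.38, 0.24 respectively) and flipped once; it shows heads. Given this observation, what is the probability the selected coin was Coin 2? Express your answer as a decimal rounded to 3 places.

Posterior probability ≈ 0.253

Tabulate prior·likelihood by source: [1] prior 0.38, lik 0.45, product 0.1710; [2] prior 0.38, lik 0.32, product 0.1216; [3] prior 0.24, lik 0.78, product 0.1872.
Normalizing constant = 0.47980; the posterior for Coin 2 is its product over the sum, 0.1216/0.47980 = 0.253.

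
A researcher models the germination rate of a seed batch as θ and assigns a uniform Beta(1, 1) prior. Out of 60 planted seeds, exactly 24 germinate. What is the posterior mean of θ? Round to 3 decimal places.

The binomial likelihood is conjugate to the Beta prior: with 24 successes and 36 failures, the posterior is Beta(1+24, 1+36) = Beta(25, 37).
E[θ | data] = 25/(25+37) = 0.403.

Posterior mean ≈ 0.403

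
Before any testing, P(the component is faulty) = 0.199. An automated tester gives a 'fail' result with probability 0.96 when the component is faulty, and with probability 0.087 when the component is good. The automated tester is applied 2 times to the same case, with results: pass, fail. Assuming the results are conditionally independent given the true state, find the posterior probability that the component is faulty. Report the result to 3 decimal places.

With H the event that the component is faulty, the joint likelihood of the observed sequence is P(data|H) = 0.04·0.96 = 0.038400 and P(data|¬H) = 0.913·0.087 = 0.079431.
Bayes: P(H|data) = 0.199·0.038400 / (0.199·0.038400 + 0.801·0.079431) = 0.0076416/0.071266 = 0.1072.

Posterior P(H) ≈ 0.107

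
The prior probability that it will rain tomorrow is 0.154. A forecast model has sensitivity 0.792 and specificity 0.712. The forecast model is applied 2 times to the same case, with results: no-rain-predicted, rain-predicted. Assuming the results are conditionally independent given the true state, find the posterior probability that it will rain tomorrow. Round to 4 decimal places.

Posterior P(H) ≈ 0.1276

With H the event that it will rain tomorrow, the joint likelihood of the observed sequence is P(data|H) = 0.208·0.792 = 0.16474 and P(data|¬H) = 0.712·0.288 = 0.20506.
Bayes: P(H|data) = 0.154·0.16474 / (0.154·0.16474 + 0.846·0.20506) = 0.025369/0.19885 = 0.1276.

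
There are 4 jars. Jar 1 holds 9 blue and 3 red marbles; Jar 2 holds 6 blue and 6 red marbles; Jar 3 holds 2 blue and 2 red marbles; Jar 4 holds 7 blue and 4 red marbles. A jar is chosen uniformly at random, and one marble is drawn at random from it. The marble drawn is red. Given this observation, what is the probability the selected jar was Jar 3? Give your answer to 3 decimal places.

Tabulate prior·likelihood by source: [1] prior 0.25, lik 0.25, product 0.06250; [2] prior 0.25, lik 0.5, product 0.1250; [3] prior 0.25, lik 0.5, product 0.1250; [4] prior 0.25, lik 0.3636, product 0.09091.
Normalizing constant = 0.40341; the posterior for Jar 3 is its product over the sum, 0.1250/0.40341 = 0.310.

Posterior probability ≈ 0.310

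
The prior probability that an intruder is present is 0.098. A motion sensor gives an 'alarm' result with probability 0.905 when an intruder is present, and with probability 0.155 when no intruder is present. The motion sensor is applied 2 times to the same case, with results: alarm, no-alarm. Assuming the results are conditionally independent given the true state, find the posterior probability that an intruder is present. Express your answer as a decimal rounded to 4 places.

Posterior P(H) ≈ 0.0666

Let H be the event that an intruder is present; start with P(H) = 0.098. P('alarm'|H) = 0.905, P('alarm'|¬H) = 0.155.
Update on result 1 ('alarm'): P(H) ← 0.905·0.0980 / (0.905·0.0980 + 0.155·0.9020) = 0.088690/0.22850 = 0.3881.
Update on result 2 ('no-alarm'): P(H) ← 0.095·0.3881 / (0.095·0.3881 + 0.845·0.6119) = 0.036873/0.55389 = 0.0666.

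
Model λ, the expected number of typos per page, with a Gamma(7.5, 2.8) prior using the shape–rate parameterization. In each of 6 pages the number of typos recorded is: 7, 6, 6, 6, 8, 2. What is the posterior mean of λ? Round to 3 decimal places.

Posterior mean ≈ 4.830

The Poisson likelihood adds the total count to the shape and the number of exposure periods to the rate. Here ∑xᵢ = 35 and n = 6, so shape 7.5→42.5 and rate 2.8→8.8.
E[λ | data] = 42.5/8.8 = 4.830.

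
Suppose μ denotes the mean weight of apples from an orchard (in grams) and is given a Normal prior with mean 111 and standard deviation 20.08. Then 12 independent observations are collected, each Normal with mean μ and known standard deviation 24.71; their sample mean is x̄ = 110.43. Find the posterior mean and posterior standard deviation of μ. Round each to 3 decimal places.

Posterior mean ≈ 110.494; posterior SD ≈ 6.722

Prior precision 1/τ₀² = 1/20.08² = 0.00248012; data precision n/σ² = 12/24.71² = 0.0196533.
Posterior precision = 0.00248012 + 0.0196533 = 0.0221334, giving posterior SD = 1/√0.0221334 = 6.722.
Posterior mean = (0.00248012·111 + 0.0196533·110.43) / 0.0221334 = 110.494.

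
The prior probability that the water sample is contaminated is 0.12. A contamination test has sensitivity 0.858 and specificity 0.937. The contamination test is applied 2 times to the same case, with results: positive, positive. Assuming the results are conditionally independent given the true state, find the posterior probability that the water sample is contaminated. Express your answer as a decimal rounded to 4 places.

Posterior P(H) ≈ 0.9620

Let H be the event that the water sample is contaminated; start with P(H) = 0.12. P('positive'|H) = 0.858, P('positive'|¬H) = 0.063.
Update on result 1 ('positive'): P(H) ← 0.858·0.1200 / (0.858·0.1200 + 0.063·0.8800) = 0.10296/0.15840 = 0.6500.
Update on result 2 ('positive'): P(H) ← 0.858·0.6500 / (0.858·0.6500 + 0.063·0.3500) = 0.55770/0.57975 = 0.9620.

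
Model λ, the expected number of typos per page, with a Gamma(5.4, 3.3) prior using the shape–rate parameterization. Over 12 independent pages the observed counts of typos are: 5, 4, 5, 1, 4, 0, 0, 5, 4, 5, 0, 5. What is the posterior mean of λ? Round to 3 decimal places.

Posterior mean ≈ 2.837

Total count ∑xᵢ = 38 over n = 12 pages.
Gamma is conjugate to the Poisson likelihood: posterior is Gamma(shape = 5.4+38 = 43.4, rate = 3.3+12 = 15.3).
E[λ | data] = 43.4/15.3 = 2.837.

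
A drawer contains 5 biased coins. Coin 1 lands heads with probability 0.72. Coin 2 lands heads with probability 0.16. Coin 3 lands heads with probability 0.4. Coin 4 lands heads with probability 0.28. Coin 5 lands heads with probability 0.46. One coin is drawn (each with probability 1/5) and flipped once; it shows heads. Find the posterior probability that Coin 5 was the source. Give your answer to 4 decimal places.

Posterior probability ≈ 0.2277

Tabulate prior·likelihood by source: [1] prior 0.2, lik 0.72, product 0.1440; [2] prior 0.2, lik 0.16, product 0.03200; [3] prior 0.2, lik 0.4, product 0.08000; [4] prior 0.2, lik 0.28, product 0.05600; [5] prior 0.2, lik 0.46, product 0.09200.
Normalizing constant = 0.40400; the posterior for Coin 5 is its product over the sum, 0.09200/0.40400 = 0.2277.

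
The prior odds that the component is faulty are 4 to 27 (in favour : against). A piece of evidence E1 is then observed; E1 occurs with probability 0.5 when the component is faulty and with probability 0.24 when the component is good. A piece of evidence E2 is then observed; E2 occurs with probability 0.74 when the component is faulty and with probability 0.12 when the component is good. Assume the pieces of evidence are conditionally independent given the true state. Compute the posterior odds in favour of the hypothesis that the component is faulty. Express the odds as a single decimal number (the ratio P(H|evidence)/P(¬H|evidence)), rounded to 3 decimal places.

Prior odds = 4/27 = 0.14815.
Likelihood ratio for E1 = 0.5/0.24 = 2.0833.
Likelihood ratio for E2 = 0.74/0.12 = 6.1667.
Posterior odds = prior odds × LR₁ × LR₂ = 1.9033.

Posterior odds ≈ 1.903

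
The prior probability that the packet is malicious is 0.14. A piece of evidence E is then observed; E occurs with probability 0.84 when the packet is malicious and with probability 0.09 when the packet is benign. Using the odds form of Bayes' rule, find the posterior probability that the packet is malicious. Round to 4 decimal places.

Posterior probability ≈ 0.6031

Prior odds = 0.14/(1−0.14) = 0.16279. In log-odds, ln(0.16279) = -1.8153.
Add log likelihood ratio: ln(9.3333) = 2.2336.
Posterior log-odds = 0.41830, so posterior odds = exp(0.41830) = 1.5194. Converting, P(H|E) = 1.5194/2.5194 = 0.6031.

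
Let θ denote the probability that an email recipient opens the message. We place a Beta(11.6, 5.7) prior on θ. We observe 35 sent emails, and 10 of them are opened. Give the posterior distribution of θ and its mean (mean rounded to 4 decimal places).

Observing 10 successes and 25 failures updates Beta(11.6, 5.7) by adding the success and failure counts to the two shape parameters: α = 11.6+10 = 21.6, β = 5.7+25 = 30.7.
Posterior mean = α/(α+β) = 21.6/52.3 = 0.4130.

Posterior: Beta(21.6, 30.7); mean ≈ 0.4130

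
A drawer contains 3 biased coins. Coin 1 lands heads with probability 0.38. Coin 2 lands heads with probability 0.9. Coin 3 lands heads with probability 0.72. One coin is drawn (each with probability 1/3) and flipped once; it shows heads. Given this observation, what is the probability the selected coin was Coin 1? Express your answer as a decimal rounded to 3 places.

Posterior probability ≈ 0.190

P(heads|C1) = 0.38; P(heads|C2) = 0.9; P(heads|C3) = 0.72.
Prior × likelihood for each source: 0.333333·0.38=0.1267, 0.333333·0.9=0.3000, 0.333333·0.72=0.2400. Summing gives P(heads) = 0.66667.
P(Coin 1 | heads) = 0.1267 / 0.66667 = 0.190.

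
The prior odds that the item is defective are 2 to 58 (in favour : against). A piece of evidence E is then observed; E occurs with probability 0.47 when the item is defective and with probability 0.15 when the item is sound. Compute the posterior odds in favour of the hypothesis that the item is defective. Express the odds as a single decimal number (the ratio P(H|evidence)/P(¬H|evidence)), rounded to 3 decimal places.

Posterior odds ≈ 0.108

Prior odds = 2/58 = 0.034483. In log-odds, ln(0.034483) = -3.3673.
Add log likelihood ratio: ln(3.1333) = 1.1421.
Posterior log-odds = -2.2252, so posterior odds = exp(-2.2252) = 0.10805.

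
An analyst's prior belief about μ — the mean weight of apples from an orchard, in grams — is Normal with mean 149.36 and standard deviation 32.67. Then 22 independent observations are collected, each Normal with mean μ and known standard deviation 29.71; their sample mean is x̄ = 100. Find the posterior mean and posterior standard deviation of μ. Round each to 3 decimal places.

Posterior mean ≈ 101.788; posterior SD ≈ 6.218

Prior precision 1/τ₀² = 1/32.67² = 0.00093692; data precision n/σ² = 22/29.71² = 0.0249240.
Posterior precision = 0.00093692 + 0.0249240 = 0.0258609, giving posterior SD = 1/√0.0258609 = 6.218.
Posterior mean = (0.00093692·149.36 + 0.0249240·100) / 0.0258609 = 101.788.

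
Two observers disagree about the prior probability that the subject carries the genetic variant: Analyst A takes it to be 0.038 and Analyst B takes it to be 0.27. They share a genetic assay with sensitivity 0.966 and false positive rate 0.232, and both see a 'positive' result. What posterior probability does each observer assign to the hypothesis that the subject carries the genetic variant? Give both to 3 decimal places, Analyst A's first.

The likelihood ratio for a 'positive' result is 0.966/0.232 = 4.1638.
Analyst A: prior odds 0.038/0.962 = 0.039501; posterior odds 0.16447; posterior probability 0.141.
Analyst B: prior odds 0.27/0.73 = 0.36986; posterior odds 1.5400; posterior probability 0.606.

Analyst A: 0.141; Analyst B: 0.606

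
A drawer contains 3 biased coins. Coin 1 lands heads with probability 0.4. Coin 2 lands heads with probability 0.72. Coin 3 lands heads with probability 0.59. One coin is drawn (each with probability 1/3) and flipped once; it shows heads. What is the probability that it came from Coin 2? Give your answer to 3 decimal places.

P(heads|C1) = 0.4; P(heads|C2) = 0.72; P(heads|C3) = 0.59.
Prior × likelihood for each source: 0.333333·0.4=0.1333, 0.333333·0.72=0.2400, 0.333333·0.59=0.1967. Summing gives P(heads) = 0.57000.
P(Coin 2 | heads) = 0.2400 / 0.57000 = 0.421.

Posterior probability ≈ 0.421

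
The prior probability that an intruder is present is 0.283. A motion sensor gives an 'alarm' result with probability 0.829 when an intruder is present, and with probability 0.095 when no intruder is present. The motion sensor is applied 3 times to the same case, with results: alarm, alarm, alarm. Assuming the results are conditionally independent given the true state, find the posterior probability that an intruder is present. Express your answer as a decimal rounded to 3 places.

Posterior P(H) ≈ 0.996

Let H be the event that an intruder is present; start with P(H) = 0.283. P('alarm'|H) = 0.829, P('alarm'|¬H) = 0.095.
Update on result 1 ('alarm'): P(H) ← 0.829·0.2830 / (0.829·0.2830 + 0.095·0.7170) = 0.23461/0.30272 = 0.7750.
Update on result 2 ('alarm'): P(H) ← 0.829·0.7750 / (0.829·0.7750 + 0.095·0.2250) = 0.64247/0.66384 = 0.9678.
Update on result 3 ('alarm'): P(H) ← 0.829·0.9678 / (0.829·0.9678 + 0.095·0.0322) = 0.80231/0.80537 = 0.9962.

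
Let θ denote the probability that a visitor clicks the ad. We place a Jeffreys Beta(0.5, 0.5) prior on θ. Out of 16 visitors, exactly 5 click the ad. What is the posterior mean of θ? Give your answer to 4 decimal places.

Posterior mean ≈ 0.3235

The binomial likelihood is conjugate to the Beta prior: with 5 successes and 11 failures, the posterior is Beta(0.5+5, 0.5+11) = Beta(5.5, 11.5).
E[θ | data] = 5.5/(5.5+11.5) = 0.3235.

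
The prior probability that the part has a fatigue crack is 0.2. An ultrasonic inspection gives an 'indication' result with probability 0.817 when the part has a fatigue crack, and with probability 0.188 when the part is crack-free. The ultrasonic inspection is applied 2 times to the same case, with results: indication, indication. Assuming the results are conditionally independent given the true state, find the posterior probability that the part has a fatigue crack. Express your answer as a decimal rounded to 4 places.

Posterior P(H) ≈ 0.8252

Let H be the event that the part has a fatigue crack; start with P(H) = 0.2. P('indication'|H) = 0.817, P('indication'|¬H) = 0.188.
Update on result 1 ('indication'): P(H) ← 0.817·0.2000 / (0.817·0.2000 + 0.188·0.8000) = 0.16340/0.31380 = 0.5207.
Update on result 2 ('indication'): P(H) ← 0.817·0.5207 / (0.817·0.5207 + 0.188·0.4793) = 0.42542/0.51553 = 0.8252.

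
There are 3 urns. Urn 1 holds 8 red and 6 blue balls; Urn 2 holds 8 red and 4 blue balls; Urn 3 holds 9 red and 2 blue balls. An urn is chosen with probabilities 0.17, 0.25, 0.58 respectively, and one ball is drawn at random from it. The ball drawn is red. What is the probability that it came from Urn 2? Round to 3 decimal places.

Tabulate prior·likelihood by source: [1] prior 0.17, lik 0.5714, product 0.09714; [2] prior 0.25, lik 0.6667, product 0.1667; [3] prior 0.58, lik 0.8182, product 0.4745.
Normalizing constant = 0.73835; the posterior for Urn 2 is its product over the sum, 0.1667/0.73835 = 0.226.

Posterior probability ≈ 0.226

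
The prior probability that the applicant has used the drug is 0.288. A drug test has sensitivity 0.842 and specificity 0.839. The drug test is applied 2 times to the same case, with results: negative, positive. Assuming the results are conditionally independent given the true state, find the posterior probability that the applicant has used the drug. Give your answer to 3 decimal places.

Posterior P(H) ≈ 0.285

Let H be the event that the applicant has used the drug; start with P(H) = 0.288. P('positive'|H) = 0.842, P('positive'|¬H) = 0.161.
Update on result 1 ('negative'): P(H) ← 0.158·0.2880 / (0.158·0.2880 + 0.839·0.7120) = 0.045504/0.64287 = 0.0708.
Update on result 2 ('positive'): P(H) ← 0.842·0.0708 / (0.842·0.0708 + 0.161·0.9292) = 0.059599/0.20920 = 0.2849.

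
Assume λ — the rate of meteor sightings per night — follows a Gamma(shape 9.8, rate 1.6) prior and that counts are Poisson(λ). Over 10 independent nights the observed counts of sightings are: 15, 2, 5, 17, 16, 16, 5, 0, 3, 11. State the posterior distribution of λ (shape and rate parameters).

The Poisson likelihood adds the total count to the shape and the number of exposure periods to the rate. Here ∑xᵢ = 90 and n = 10, so shape 9.8→99.8 and rate 1.6→11.6.

Posterior: Gamma(shape=99.8, rate=11.6)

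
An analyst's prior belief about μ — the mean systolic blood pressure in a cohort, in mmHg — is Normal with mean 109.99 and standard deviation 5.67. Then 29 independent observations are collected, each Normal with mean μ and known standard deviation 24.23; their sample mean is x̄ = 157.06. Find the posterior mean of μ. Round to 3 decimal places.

Prior precision 1/τ₀² = 1/5.67² = 0.0311053; data precision n/σ² = 29/24.23² = 0.0493959.
Posterior precision = 0.0311053 + 0.0493959 = 0.0805012.
Posterior mean = (0.0311053·109.99 + 0.0493959·157.06) / 0.0805012 = 138.872.

Posterior mean ≈ 138.872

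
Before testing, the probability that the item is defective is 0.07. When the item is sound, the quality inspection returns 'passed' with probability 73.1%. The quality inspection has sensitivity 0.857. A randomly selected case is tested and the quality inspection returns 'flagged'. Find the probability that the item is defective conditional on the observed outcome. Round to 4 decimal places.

P(H | E) ≈ 0.1934

Let H be the event that the item is defective. P(H) = 0.07, so P(¬H) = 0.93. With E the 'flagged' result, P(E|H) = 0.857 and P(E|¬H) = 0.269.
P(E) = 0.857·0.07 + 0.269·0.93 = 0.059990 + 0.25017 = 0.31016.
By Bayes' theorem, P(H|E) = 0.059990 / 0.31016 = 0.1934.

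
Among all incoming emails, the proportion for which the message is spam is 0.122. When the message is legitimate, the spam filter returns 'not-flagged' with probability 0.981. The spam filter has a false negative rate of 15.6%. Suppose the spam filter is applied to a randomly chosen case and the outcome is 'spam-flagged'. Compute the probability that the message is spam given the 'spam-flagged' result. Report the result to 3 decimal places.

P(H | E) ≈ 0.861

Let H be the event that the message is spam. P(H) = 0.122, so P(¬H) = 0.878. With E the 'spam-flagged' result, P(E|H) = 0.844 and P(E|¬H) = 0.019.
P(E) = 0.844·0.122 + 0.019·0.878 = 0.10297 + 0.016682 = 0.11965.
By Bayes' theorem, P(H|E) = 0.10297 / 0.11965 = 0.861.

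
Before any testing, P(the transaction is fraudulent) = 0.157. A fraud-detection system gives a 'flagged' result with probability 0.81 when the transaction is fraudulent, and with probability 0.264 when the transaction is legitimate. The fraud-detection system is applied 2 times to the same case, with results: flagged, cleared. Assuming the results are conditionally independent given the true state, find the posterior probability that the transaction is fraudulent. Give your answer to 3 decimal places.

With H the event that the transaction is fraudulent, the joint likelihood of the observed sequence is P(data|H) = 0.81·0.19 = 0.15390 and P(data|¬H) = 0.264·0.736 = 0.19430.
Bayes: P(H|data) = 0.157·0.15390 / (0.157·0.15390 + 0.843·0.19430) = 0.024162/0.18796 = 0.1285.

Posterior P(H) ≈ 0.129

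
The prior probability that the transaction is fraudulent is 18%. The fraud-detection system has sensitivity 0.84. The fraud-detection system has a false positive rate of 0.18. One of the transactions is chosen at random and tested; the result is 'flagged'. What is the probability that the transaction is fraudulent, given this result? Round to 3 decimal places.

P(H | E) ≈ 0.506

Write H for 'the transaction is fraudulent'. Prior odds H:¬H = 0.18/0.82 = 0.21951. For the 'flagged' outcome, the likelihood ratio is 0.84/0.18 = 4.6667.
Posterior odds = 0.21951 × 4.6667 = 1.0244, so P(H|E) = 1.0244/(1+1.0244) = 0.506.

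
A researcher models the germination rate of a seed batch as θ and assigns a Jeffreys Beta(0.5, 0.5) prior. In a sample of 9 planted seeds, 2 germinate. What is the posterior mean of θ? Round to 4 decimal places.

Observing 2 successes and 7 failures updates Beta(0.5, 0.5) by adding the success and failure counts to the two shape parameters: α = 0.5+2 = 2.5, β = 0.5+7 = 7.5.
Posterior mean = α/(α+β) = 2.5/10 = 0.2500.

Posterior mean ≈ 0.2500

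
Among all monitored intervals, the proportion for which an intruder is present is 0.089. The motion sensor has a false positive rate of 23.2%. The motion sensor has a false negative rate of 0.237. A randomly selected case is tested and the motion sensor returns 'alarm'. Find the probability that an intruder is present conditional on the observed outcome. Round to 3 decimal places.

Let H be the event that an intruder is present. P(H) = 0.089, so P(¬H) = 0.911. With E the 'alarm' result, P(E|H) = 0.763 and P(E|¬H) = 0.232.
P(E) = 0.763·0.089 + 0.232·0.911 = 0.067907 + 0.21135 = 0.27926.
By Bayes' theorem, P(H|E) = 0.067907 / 0.27926 = 0.243.

P(H | E) ≈ 0.243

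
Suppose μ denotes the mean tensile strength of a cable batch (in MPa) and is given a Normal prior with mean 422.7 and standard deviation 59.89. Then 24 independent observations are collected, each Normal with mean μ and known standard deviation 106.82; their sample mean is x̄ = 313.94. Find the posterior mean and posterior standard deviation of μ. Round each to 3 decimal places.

Posterior mean ≈ 326.669; posterior SD ≈ 20.489

With known σ, the Normal prior is conjugate. Weight on the data is w = (n/σ²)/(n/σ² + 1/τ₀²) = 0.00210332/(0.00210332+0.00027880) = 0.88296.
Posterior mean = w·x̄ + (1−w)·μ₀ = 0.88296·313.94 + 0.11704·422.7 = 326.669. Posterior variance = 1/(0.00210332+0.00027880) = 419.794, so SD = 20.489.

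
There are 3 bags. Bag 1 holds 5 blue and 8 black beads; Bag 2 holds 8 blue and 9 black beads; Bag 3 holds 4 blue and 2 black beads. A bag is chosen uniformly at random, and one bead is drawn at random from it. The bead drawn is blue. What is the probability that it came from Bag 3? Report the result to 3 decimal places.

Tabulate prior·likelihood by source: [1] prior 0.333333, lik 0.3846, product 0.1282; [2] prior 0.333333, lik 0.4706, product 0.1569; [3] prior 0.333333, lik 0.6667, product 0.2222.
Normalizing constant = 0.50729; the posterior for Bag 3 is its product over the sum, 0.2222/0.50729 = 0.438.

Posterior probability ≈ 0.438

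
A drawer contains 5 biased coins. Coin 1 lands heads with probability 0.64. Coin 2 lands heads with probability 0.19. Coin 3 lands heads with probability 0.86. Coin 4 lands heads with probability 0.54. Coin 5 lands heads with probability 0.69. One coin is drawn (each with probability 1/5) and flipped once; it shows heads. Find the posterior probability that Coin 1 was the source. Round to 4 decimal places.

Posterior probability ≈ 0.2192

Tabulate prior·likelihood by source: [1] prior 0.2, lik 0.64, product 0.1280; [2] prior 0.2, lik 0.19, product 0.03800; [3] prior 0.2, lik 0.86, product 0.1720; [4] prior 0.2, lik 0.54, product 0.1080; [5] prior 0.2, lik 0.69, product 0.1380.
Normalizing constant = 0.58400; the posterior for Coin 1 is its product over the sum, 0.1280/0.58400 = 0.2192.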